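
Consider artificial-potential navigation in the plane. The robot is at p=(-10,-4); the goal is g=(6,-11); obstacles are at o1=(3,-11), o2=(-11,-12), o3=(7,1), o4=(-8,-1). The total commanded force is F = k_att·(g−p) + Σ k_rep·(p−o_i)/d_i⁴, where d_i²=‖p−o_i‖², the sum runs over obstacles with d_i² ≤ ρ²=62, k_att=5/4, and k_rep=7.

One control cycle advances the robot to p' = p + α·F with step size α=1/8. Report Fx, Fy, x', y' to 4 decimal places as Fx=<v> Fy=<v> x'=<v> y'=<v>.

F_att = 5/4·(g−p) = 5/4·(16,-7) = (20.0000,-8.7500)
o1: d²=218 > ρ²=62 → inactive
o2: d²=65 > ρ²=62 → inactive
o3: d²=314 > ρ²=62 → inactive
o4: d²=13 ≤ ρ²=62; F_rep = 7·(-2,-3)/13² = (-0.0828,-0.1243)
F = F_att + ΣF_rep = (19.9172,-8.8743)
p' = p + 1/8·F = (-7.5104,-5.1093)

Fx=19.9172 Fy=-8.8743 x'=-7.5104 y'=-5.1093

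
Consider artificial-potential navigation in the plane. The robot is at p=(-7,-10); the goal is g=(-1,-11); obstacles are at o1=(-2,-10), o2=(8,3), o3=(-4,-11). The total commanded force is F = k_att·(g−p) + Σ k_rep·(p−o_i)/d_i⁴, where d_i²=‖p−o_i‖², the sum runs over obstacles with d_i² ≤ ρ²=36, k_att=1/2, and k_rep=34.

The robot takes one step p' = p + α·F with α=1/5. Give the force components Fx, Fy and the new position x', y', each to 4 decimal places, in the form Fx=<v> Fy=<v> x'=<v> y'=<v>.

F_att = 1/2·(g−p) = 1/2·(6,-1) = (3.0000,-0.5000)
o1: d²=25 ≤ ρ²=36; F_rep = 34·(-5,0)/25² = (-0.2720,0.0000)
o2: d²=394 > ρ²=36 → inactive
o3: d²=10 ≤ ρ²=36; F_rep = 34·(-3,1)/10² = (-1.0200,0.3400)
F = F_att + ΣF_rep = (1.7080,-0.1600)
p' = p + 1/5·F = (-6.6584,-10.0320)

Fx=1.7080 Fy=-0.1600 x'=-6.6584 y'=-10.0320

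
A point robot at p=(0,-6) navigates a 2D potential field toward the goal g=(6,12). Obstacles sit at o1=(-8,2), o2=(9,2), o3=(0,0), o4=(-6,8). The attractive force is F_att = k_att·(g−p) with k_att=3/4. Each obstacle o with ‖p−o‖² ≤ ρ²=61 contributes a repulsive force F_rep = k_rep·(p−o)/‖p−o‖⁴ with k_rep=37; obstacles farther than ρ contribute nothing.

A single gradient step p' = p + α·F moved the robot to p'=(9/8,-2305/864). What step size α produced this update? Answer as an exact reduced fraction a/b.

α = 1/4

F_att = 3/4·(g−p) = 3/4·(6,18) = (4.5000,13.5000)
o1: d²=128 > ρ²=61 → inactive
o2: d²=145 > ρ²=61 → inactive
o3: d²=36 ≤ ρ²=61; F_rep = 37·(0,-6)/36² = (0.0000,-0.1713)
o4: d²=232 > ρ²=61 → inactive
F = F_att + ΣF_rep = (4.5000,13.3287)
Δp = p'−p = (1.1250,3.3322); α = Δx/Fx = (9/8) / (9/2) = 1/4
check: Δy/Fy = (2879/864) / (2879/216) = 1/4 ✓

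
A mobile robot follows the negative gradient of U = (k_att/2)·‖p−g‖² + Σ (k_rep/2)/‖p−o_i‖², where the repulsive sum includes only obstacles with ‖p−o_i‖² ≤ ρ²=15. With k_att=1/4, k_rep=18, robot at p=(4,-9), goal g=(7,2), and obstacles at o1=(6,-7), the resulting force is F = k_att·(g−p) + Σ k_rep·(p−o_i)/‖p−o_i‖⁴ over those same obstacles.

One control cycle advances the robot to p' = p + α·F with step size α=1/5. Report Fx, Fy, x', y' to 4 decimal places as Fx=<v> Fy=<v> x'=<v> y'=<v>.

F_att = 1/4·(g−p) = 1/4·(3,11) = (0.7500,2.7500)
o1: d²=8 ≤ ρ²=15; F_rep = 18·(-2,-2)/8² = (-0.5625,-0.5625)
F = F_att + ΣF_rep = (0.1875,2.1875)
p' = p + 1/5·F = (4.0375,-8.5625)

Fx=0.1875 Fy=2.1875 x'=4.0375 y'=-8.5625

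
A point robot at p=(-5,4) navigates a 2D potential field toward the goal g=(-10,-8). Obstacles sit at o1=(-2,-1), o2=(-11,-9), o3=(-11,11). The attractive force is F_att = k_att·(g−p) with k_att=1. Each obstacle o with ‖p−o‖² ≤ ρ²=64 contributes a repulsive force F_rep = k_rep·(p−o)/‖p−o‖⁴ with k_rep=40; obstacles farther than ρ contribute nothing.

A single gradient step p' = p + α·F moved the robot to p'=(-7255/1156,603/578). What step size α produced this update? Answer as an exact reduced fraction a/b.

F_att = 1·(g−p) = 1·(-5,-12) = (-5.0000,-12.0000)
o1: d²=34 ≤ ρ²=64; F_rep = 40·(-3,5)/34² = (-0.1038,0.1730)
o2: d²=205 > ρ²=64 → inactive
o3: d²=85 > ρ²=64 → inactive
F = F_att + ΣF_rep = (-5.1038,-11.8270)
Δp = p'−p = (-1.2760,-2.9567); α = Δx/Fx = (-1475/1156) / (-1475/289) = 1/4
check: Δy/Fy = (-1709/578) / (-3418/289) = 1/4 ✓

α = 1/4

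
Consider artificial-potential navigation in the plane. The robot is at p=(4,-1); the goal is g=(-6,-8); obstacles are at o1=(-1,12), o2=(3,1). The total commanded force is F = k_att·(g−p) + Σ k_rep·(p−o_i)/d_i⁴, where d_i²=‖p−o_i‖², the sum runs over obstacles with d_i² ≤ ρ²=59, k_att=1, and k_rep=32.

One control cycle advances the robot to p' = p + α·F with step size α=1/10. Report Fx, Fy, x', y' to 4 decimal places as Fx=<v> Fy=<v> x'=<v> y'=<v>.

Fx=-8.7200 Fy=-9.5600 x'=3.1280 y'=-1.9560

F_att = 1·(g−p) = 1·(-10,-7) = (-10.0000,-7.0000)
o1: d²=194 > ρ²=59 → inactive
o2: d²=5 ≤ ρ²=59; F_rep = 32·(1,-2)/5² = (1.2800,-2.5600)
F = F_att + ΣF_rep = (-8.7200,-9.5600)
p' = p + 1/10·F = (3.1280,-1.9560)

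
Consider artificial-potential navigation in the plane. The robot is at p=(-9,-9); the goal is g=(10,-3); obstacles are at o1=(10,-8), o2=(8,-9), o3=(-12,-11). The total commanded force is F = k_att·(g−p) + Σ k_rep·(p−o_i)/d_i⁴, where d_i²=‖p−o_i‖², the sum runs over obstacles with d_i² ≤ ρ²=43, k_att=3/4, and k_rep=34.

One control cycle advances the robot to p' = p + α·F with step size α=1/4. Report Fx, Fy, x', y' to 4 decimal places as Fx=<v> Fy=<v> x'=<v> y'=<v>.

F_att = 3/4·(g−p) = 3/4·(19,6) = (14.2500,4.5000)
o1: d²=362 > ρ²=43 → inactive
o2: d²=289 > ρ²=43 → inactive
o3: d²=13 ≤ ρ²=43; F_rep = 34·(3,2)/13² = (0.6036,0.4024)
F = F_att + ΣF_rep = (14.8536,4.9024)
p' = p + 1/4·F = (-5.2866,-7.7744)

Fx=14.8536 Fy=4.9024 x'=-5.2866 y'=-7.7744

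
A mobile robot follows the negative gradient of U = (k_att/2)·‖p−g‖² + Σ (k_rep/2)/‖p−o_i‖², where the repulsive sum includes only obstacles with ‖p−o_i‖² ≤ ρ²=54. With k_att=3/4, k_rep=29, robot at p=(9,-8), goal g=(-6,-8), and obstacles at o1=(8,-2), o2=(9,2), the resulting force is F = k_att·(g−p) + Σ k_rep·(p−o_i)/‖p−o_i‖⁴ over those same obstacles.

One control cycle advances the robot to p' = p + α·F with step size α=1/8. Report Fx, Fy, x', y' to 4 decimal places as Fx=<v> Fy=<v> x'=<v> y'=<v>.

F_att = 3/4·(g−p) = 3/4·(-15,0) = (-11.2500,0.0000)
o1: d²=37 ≤ ρ²=54; F_rep = 29·(1,-6)/37² = (0.0212,-0.1271)
o2: d²=100 > ρ²=54 → inactive
F = F_att + ΣF_rep = (-11.2288,-0.1271)
p' = p + 1/8·F = (7.5964,-8.0159)

Fx=-11.2288 Fy=-0.1271 x'=7.5964 y'=-8.0159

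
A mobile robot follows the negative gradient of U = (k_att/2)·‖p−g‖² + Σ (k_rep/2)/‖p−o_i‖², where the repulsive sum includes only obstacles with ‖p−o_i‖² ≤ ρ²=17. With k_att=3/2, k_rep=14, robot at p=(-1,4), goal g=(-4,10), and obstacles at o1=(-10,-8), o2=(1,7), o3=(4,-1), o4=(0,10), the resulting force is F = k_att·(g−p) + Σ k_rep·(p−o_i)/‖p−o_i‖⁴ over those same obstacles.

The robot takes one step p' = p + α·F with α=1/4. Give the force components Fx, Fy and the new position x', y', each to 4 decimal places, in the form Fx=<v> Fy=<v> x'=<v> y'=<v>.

Fx=-4.6657 Fy=8.7515 x'=-2.1664 y'=6.1879

F_att = 3/2·(g−p) = 3/2·(-3,6) = (-4.5000,9.0000)
o1: d²=225 > ρ²=17 → inactive
o2: d²=13 ≤ ρ²=17; F_rep = 14·(-2,-3)/13² = (-0.1657,-0.2485)
o3: d²=50 > ρ²=17 → inactive
o4: d²=37 > ρ²=17 → inactive
F = F_att + ΣF_rep = (-4.6657,8.7515)
p' = p + 1/4·F = (-2.1664,6.1879)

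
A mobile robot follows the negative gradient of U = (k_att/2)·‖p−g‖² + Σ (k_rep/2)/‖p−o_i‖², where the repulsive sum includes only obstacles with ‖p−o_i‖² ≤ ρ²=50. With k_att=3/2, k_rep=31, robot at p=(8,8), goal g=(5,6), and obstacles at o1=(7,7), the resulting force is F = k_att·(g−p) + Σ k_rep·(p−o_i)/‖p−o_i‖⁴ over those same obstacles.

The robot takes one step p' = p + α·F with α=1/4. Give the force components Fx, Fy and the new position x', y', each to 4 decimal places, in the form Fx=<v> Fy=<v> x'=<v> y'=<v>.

F_att = 3/2·(g−p) = 3/2·(-3,-2) = (-4.5000,-3.0000)
o1: d²=2 ≤ ρ²=50; F_rep = 31·(1,1)/2² = (7.7500,7.7500)
F = F_att + ΣF_rep = (3.2500,4.7500)
p' = p + 1/4·F = (8.8125,9.1875)

Fx=3.2500 Fy=4.7500 x'=8.8125 y'=9.1875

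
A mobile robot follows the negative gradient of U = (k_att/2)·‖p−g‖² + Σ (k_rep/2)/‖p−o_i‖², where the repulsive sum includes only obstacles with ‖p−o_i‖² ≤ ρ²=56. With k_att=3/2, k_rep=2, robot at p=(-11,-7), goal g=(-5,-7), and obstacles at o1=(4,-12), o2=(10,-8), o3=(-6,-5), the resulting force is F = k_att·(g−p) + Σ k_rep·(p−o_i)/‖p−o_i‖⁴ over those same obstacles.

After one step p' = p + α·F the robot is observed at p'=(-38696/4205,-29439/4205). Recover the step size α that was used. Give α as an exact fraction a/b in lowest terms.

α = 1/5

F_att = 3/2·(g−p) = 3/2·(6,0) = (9.0000,0.0000)
o1: d²=250 > ρ²=56 → inactive
o2: d²=442 > ρ²=56 → inactive
o3: d²=29 ≤ ρ²=56; F_rep = 2·(-5,-2)/29² = (-0.0119,-0.0048)
F = F_att + ΣF_rep = (8.9881,-0.0048)
Δp = p'−p = (1.7976,-0.0010); α = Δx/Fx = (7559/4205) / (7559/841) = 1/5
check: Δy/Fy = (-4/4205) / (-4/841) = 1/5 ✓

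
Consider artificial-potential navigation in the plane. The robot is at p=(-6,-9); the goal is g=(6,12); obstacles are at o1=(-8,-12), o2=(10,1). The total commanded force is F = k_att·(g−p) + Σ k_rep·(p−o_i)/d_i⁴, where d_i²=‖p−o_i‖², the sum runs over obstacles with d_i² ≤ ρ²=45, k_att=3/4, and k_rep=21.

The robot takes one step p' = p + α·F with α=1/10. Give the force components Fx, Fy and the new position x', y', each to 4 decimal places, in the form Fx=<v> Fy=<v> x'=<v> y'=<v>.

F_att = 3/4·(g−p) = 3/4·(12,21) = (9.0000,15.7500)
o1: d²=13 ≤ ρ²=45; F_rep = 21·(2,3)/13² = (0.2485,0.3728)
o2: d²=356 > ρ²=45 → inactive
F = F_att + ΣF_rep = (9.2485,16.1228)
p' = p + 1/10·F = (-5.0751,-7.3877)

Fx=9.2485 Fy=16.1228 x'=-5.0751 y'=-7.3877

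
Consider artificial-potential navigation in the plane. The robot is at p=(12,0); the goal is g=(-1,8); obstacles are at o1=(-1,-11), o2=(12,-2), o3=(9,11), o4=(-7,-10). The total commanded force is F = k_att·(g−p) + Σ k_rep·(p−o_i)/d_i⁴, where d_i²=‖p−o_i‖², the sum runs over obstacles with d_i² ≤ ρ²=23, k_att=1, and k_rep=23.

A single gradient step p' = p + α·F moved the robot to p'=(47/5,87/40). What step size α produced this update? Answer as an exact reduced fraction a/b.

α = 1/5

F_att = 1·(g−p) = 1·(-13,8) = (-13.0000,8.0000)
o1: d²=290 > ρ²=23 → inactive
o2: d²=4 ≤ ρ²=23; F_rep = 23·(0,2)/4² = (0.0000,2.8750)
o3: d²=130 > ρ²=23 → inactive
o4: d²=461 > ρ²=23 → inactive
F = F_att + ΣF_rep = (-13.0000,10.8750)
Δp = p'−p = (-2.6000,2.1750); α = Δx/Fx = (-13/5) / (-13) = 1/5
check: Δy/Fy = (87/40) / (87/8) = 1/5 ✓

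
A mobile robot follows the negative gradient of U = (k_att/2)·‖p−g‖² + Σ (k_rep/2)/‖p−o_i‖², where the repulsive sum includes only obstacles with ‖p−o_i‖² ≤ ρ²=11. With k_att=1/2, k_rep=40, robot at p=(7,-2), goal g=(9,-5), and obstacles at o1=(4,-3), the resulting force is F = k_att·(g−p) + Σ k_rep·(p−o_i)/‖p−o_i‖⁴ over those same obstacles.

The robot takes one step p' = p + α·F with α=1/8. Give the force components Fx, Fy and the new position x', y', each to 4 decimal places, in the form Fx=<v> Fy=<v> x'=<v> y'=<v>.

F_att = 1/2·(g−p) = 1/2·(2,-3) = (1.0000,-1.5000)
o1: d²=10 ≤ ρ²=11; F_rep = 40·(3,1)/10² = (1.2000,0.4000)
F = F_att + ΣF_rep = (2.2000,-1.1000)
p' = p + 1/8·F = (7.2750,-2.1375)

Fx=2.2000 Fy=-1.1000 x'=7.2750 y'=-2.1375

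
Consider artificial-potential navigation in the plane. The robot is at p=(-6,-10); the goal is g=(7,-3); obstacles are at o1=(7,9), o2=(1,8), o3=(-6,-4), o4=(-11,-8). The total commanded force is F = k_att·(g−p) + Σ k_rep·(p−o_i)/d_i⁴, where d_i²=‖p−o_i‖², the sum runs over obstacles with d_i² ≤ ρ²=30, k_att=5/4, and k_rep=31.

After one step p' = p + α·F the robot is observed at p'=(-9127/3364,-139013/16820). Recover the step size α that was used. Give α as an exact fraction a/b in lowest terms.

α = 1/5

F_att = 5/4·(g−p) = 5/4·(13,7) = (16.2500,8.7500)
o1: d²=530 > ρ²=30 → inactive
o2: d²=373 > ρ²=30 → inactive
o3: d²=36 > ρ²=30 → inactive
o4: d²=29 ≤ ρ²=30; F_rep = 31·(5,-2)/29² = (0.1843,-0.0737)
F = F_att + ΣF_rep = (16.4343,8.6763)
Δp = p'−p = (3.2869,1.7353); α = Δx/Fx = (11057/3364) / (55285/3364) = 1/5
check: Δy/Fy = (29187/16820) / (29187/3364) = 1/5 ✓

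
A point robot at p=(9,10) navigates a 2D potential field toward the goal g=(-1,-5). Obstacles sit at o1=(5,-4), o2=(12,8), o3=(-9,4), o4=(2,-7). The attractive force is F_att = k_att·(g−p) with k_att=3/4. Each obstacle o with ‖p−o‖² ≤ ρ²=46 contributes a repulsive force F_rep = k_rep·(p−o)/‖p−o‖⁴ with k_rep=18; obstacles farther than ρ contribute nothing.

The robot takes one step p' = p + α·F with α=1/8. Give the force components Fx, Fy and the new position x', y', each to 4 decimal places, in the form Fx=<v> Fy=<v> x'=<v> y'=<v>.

F_att = 3/4·(g−p) = 3/4·(-10,-15) = (-7.5000,-11.2500)
o1: d²=212 > ρ²=46 → inactive
o2: d²=13 ≤ ρ²=46; F_rep = 18·(-3,2)/13² = (-0.3195,0.2130)
o3: d²=360 > ρ²=46 → inactive
o4: d²=338 > ρ²=46 → inactive
F = F_att + ΣF_rep = (-7.8195,-11.0370)
p' = p + 1/8·F = (8.0226,8.6204)

Fx=-7.8195 Fy=-11.0370 x'=8.0226 y'=8.6204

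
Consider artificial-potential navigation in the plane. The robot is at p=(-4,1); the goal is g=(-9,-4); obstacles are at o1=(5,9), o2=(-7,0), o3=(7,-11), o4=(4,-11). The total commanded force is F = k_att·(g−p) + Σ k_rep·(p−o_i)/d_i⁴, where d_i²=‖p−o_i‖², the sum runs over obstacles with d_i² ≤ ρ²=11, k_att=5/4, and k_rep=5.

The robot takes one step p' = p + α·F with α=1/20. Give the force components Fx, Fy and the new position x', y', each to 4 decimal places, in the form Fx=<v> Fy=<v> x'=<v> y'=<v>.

Fx=-6.1000 Fy=-6.2000 x'=-4.3050 y'=0.6900

F_att = 5/4·(g−p) = 5/4·(-5,-5) = (-6.2500,-6.2500)
o1: d²=145 > ρ²=11 → inactive
o2: d²=10 ≤ ρ²=11; F_rep = 5·(3,1)/10² = (0.1500,0.0500)
o3: d²=265 > ρ²=11 → inactive
o4: d²=208 > ρ²=11 → inactive
F = F_att + ΣF_rep = (-6.1000,-6.2000)
p' = p + 1/20·F = (-4.3050,0.6900)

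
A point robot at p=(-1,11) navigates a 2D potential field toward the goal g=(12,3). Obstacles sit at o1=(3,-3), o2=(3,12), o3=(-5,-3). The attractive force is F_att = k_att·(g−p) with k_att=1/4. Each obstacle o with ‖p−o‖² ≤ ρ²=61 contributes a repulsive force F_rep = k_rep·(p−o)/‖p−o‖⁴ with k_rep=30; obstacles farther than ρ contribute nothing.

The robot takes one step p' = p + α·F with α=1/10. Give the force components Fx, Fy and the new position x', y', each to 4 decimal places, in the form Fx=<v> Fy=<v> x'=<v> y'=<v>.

Fx=2.8348 Fy=-2.1038 x'=-0.7165 y'=10.7896

F_att = 1/4·(g−p) = 1/4·(13,-8) = (3.2500,-2.0000)
o1: d²=212 > ρ²=61 → inactive
o2: d²=17 ≤ ρ²=61; F_rep = 30·(-4,-1)/17² = (-0.4152,-0.1038)
o3: d²=212 > ρ²=61 → inactive
F = F_att + ΣF_rep = (2.8348,-2.1038)
p' = p + 1/10·F = (-0.7165,10.7896)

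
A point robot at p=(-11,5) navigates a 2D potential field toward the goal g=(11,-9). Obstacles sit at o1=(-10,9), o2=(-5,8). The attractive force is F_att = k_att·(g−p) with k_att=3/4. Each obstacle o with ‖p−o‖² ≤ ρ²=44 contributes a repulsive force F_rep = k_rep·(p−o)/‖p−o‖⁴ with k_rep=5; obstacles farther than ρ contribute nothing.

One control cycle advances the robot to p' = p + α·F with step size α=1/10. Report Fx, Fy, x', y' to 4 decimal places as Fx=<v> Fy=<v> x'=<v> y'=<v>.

Fx=16.4827 Fy=-10.5692 x'=-9.3517 y'=3.9431

F_att = 3/4·(g−p) = 3/4·(22,-14) = (16.5000,-10.5000)
o1: d²=17 ≤ ρ²=44; F_rep = 5·(-1,-4)/17² = (-0.0173,-0.0692)
o2: d²=45 > ρ²=44 → inactive
F = F_att + ΣF_rep = (16.4827,-10.5692)
p' = p + 1/10·F = (-9.3517,3.9431)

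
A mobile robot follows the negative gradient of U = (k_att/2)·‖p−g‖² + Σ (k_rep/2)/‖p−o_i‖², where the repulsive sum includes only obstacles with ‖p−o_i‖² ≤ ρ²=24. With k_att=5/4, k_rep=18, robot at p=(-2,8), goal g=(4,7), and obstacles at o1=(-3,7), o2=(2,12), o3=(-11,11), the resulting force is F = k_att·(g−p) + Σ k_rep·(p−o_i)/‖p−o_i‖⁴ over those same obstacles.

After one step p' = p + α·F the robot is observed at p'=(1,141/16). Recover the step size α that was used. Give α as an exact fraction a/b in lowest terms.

α = 1/4

F_att = 5/4·(g−p) = 5/4·(6,-1) = (7.5000,-1.2500)
o1: d²=2 ≤ ρ²=24; F_rep = 18·(1,1)/2² = (4.5000,4.5000)
o2: d²=32 > ρ²=24 → inactive
o3: d²=90 > ρ²=24 → inactive
F = F_att + ΣF_rep = (12.0000,3.2500)
Δp = p'−p = (3.0000,0.8125); α = Δx/Fx = (3) / (12) = 1/4
check: Δy/Fy = (13/16) / (13/4) = 1/4 ✓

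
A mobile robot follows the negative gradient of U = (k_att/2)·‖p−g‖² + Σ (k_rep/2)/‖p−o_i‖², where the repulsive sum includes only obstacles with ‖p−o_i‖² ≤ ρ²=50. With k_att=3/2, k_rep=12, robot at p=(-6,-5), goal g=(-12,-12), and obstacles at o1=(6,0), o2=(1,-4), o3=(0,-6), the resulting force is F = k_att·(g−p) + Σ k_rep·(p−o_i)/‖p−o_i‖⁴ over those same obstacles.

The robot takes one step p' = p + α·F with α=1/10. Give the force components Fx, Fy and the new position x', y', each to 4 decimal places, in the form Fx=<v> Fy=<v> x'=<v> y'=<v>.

Fx=-9.0862 Fy=-10.4960 x'=-6.9086 y'=-6.0496

F_att = 3/2·(g−p) = 3/2·(-6,-7) = (-9.0000,-10.5000)
o1: d²=169 > ρ²=50 → inactive
o2: d²=50 ≤ ρ²=50; F_rep = 12·(-7,-1)/50² = (-0.0336,-0.0048)
o3: d²=37 ≤ ρ²=50; F_rep = 12·(-6,1)/37² = (-0.0526,0.0088)
F = F_att + ΣF_rep = (-9.0862,-10.4960)
p' = p + 1/10·F = (-6.9086,-6.0496)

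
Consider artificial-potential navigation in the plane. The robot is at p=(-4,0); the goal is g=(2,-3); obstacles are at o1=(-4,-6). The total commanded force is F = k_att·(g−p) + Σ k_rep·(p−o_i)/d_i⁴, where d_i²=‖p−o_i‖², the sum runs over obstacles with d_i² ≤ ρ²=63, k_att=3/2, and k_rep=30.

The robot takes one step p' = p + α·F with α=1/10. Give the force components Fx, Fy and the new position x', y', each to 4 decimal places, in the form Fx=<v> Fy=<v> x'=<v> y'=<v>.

Fx=9.0000 Fy=-4.3611 x'=-3.1000 y'=-0.4361

F_att = 3/2·(g−p) = 3/2·(6,-3) = (9.0000,-4.5000)
o1: d²=36 ≤ ρ²=63; F_rep = 30·(0,6)/36² = (0.0000,0.1389)
F = F_att + ΣF_rep = (9.0000,-4.3611)
p' = p + 1/10·F = (-3.1000,-0.4361)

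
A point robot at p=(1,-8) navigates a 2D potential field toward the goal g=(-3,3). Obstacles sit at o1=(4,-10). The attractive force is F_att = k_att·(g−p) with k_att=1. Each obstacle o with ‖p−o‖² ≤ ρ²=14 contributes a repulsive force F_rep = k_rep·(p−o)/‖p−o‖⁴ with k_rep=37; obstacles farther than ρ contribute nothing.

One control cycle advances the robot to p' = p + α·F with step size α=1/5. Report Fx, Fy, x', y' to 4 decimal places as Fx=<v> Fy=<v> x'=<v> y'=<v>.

F_att = 1·(g−p) = 1·(-4,11) = (-4.0000,11.0000)
o1: d²=13 ≤ ρ²=14; F_rep = 37·(-3,2)/13² = (-0.6568,0.4379)
F = F_att + ΣF_rep = (-4.6568,11.4379)
p' = p + 1/5·F = (0.0686,-5.7124)

Fx=-4.6568 Fy=11.4379 x'=0.0686 y'=-5.7124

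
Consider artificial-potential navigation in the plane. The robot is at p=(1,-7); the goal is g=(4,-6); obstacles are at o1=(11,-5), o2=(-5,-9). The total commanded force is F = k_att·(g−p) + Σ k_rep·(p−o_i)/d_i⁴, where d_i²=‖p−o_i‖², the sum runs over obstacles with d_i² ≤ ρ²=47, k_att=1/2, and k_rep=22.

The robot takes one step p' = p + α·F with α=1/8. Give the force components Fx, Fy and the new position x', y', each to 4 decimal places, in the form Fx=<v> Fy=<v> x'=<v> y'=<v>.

F_att = 1/2·(g−p) = 1/2·(3,1) = (1.5000,0.5000)
o1: d²=104 > ρ²=47 → inactive
o2: d²=40 ≤ ρ²=47; F_rep = 22·(6,2)/40² = (0.0825,0.0275)
F = F_att + ΣF_rep = (1.5825,0.5275)
p' = p + 1/8·F = (1.1978,-6.9341)

Fx=1.5825 Fy=0.5275 x'=1.1978 y'=-6.9341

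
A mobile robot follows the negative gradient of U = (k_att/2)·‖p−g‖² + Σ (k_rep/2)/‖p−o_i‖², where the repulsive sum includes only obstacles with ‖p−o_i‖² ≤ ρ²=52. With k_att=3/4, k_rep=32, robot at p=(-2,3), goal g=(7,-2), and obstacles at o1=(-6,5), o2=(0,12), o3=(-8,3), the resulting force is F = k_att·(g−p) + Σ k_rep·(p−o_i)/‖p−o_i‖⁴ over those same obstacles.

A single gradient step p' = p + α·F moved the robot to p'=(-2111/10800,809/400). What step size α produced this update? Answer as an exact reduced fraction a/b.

F_att = 3/4·(g−p) = 3/4·(9,-5) = (6.7500,-3.7500)
o1: d²=20 ≤ ρ²=52; F_rep = 32·(4,-2)/20² = (0.3200,-0.1600)
o2: d²=85 > ρ²=52 → inactive
o3: d²=36 ≤ ρ²=52; F_rep = 32·(6,0)/36² = (0.1481,0.0000)
F = F_att + ΣF_rep = (7.2181,-3.9100)
Δp = p'−p = (1.8045,-0.9775); α = Δx/Fx = (19489/10800) / (19489/2700) = 1/4
check: Δy/Fy = (-391/400) / (-391/100) = 1/4 ✓

α = 1/4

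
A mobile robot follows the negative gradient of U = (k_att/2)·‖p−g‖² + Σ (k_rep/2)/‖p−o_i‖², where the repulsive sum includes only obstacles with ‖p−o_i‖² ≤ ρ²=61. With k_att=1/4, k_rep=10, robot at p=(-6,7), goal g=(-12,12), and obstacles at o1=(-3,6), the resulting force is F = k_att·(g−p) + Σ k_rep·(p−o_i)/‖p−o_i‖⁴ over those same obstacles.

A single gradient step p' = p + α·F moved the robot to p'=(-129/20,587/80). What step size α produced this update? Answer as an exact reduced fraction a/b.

F_att = 1/4·(g−p) = 1/4·(-6,5) = (-1.5000,1.2500)
o1: d²=10 ≤ ρ²=61; F_rep = 10·(-3,1)/10² = (-0.3000,0.1000)
F = F_att + ΣF_rep = (-1.8000,1.3500)
Δp = p'−p = (-0.4500,0.3375); α = Δx/Fx = (-9/20) / (-9/5) = 1/4
check: Δy/Fy = (27/80) / (27/20) = 1/4 ✓

α = 1/4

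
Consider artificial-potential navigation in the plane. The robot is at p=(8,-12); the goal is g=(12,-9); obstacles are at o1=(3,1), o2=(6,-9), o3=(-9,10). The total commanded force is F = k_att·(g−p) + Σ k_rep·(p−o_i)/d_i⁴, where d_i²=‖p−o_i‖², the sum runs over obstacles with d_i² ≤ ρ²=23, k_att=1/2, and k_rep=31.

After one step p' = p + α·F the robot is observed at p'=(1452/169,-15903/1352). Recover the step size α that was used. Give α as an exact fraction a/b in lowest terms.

F_att = 1/2·(g−p) = 1/2·(4,3) = (2.0000,1.5000)
o1: d²=194 > ρ²=23 → inactive
o2: d²=13 ≤ ρ²=23; F_rep = 31·(2,-3)/13² = (0.3669,-0.5503)
o3: d²=773 > ρ²=23 → inactive
F = F_att + ΣF_rep = (2.3669,0.9497)
Δp = p'−p = (0.5917,0.2374); α = Δx/Fx = (100/169) / (400/169) = 1/4
check: Δy/Fy = (321/1352) / (321/338) = 1/4 ✓

α = 1/4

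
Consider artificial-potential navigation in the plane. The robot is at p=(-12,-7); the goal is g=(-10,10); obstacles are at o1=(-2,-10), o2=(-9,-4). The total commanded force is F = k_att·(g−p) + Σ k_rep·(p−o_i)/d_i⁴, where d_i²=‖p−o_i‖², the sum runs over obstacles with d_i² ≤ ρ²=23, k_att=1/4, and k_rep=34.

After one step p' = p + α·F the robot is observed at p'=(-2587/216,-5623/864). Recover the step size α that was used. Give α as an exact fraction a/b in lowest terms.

α = 1/8

F_att = 1/4·(g−p) = 1/4·(2,17) = (0.5000,4.2500)
o1: d²=109 > ρ²=23 → inactive
o2: d²=18 ≤ ρ²=23; F_rep = 34·(-3,-3)/18² = (-0.3148,-0.3148)
F = F_att + ΣF_rep = (0.1852,3.9352)
Δp = p'−p = (0.0231,0.4919); α = Δx/Fx = (5/216) / (5/27) = 1/8
check: Δy/Fy = (425/864) / (425/108) = 1/8 ✓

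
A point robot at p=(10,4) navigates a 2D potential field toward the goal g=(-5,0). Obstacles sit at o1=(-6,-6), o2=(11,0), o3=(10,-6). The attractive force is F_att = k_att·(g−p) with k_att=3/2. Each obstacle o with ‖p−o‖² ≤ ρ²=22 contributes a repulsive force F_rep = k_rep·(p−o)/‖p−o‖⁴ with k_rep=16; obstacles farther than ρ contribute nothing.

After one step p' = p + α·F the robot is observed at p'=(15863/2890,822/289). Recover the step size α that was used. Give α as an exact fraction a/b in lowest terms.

α = 1/5

F_att = 3/2·(g−p) = 3/2·(-15,-4) = (-22.5000,-6.0000)
o1: d²=356 > ρ²=22 → inactive
o2: d²=17 ≤ ρ²=22; F_rep = 16·(-1,4)/17² = (-0.0554,0.2215)
o3: d²=100 > ρ²=22 → inactive
F = F_att + ΣF_rep = (-22.5554,-5.7785)
Δp = p'−p = (-4.5111,-1.1557); α = Δx/Fx = (-13037/2890) / (-13037/578) = 1/5
check: Δy/Fy = (-334/289) / (-1670/289) = 1/5 ✓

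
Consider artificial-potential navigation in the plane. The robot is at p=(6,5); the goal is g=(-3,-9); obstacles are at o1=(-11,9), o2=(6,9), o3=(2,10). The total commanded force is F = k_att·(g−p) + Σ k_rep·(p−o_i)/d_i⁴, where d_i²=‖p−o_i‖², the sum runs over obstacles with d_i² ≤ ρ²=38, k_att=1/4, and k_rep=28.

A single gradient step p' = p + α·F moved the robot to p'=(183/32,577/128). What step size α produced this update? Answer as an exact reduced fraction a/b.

α = 1/8

F_att = 1/4·(g−p) = 1/4·(-9,-14) = (-2.2500,-3.5000)
o1: d²=305 > ρ²=38 → inactive
o2: d²=16 ≤ ρ²=38; F_rep = 28·(0,-4)/16² = (0.0000,-0.4375)
o3: d²=41 > ρ²=38 → inactive
F = F_att + ΣF_rep = (-2.2500,-3.9375)
Δp = p'−p = (-0.2812,-0.4922); α = Δx/Fx = (-9/32) / (-9/4) = 1/8
check: Δy/Fy = (-63/128) / (-63/16) = 1/8 ✓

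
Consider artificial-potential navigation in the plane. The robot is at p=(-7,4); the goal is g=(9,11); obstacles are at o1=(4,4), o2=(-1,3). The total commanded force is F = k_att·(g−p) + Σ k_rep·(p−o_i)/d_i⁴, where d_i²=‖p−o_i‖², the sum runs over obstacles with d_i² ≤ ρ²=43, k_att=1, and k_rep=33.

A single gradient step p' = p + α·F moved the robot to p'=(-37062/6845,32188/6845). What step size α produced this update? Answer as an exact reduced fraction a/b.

α = 1/10

F_att = 1·(g−p) = 1·(16,7) = (16.0000,7.0000)
o1: d²=121 > ρ²=43 → inactive
o2: d²=37 ≤ ρ²=43; F_rep = 33·(-6,1)/37² = (-0.1446,0.0241)
F = F_att + ΣF_rep = (15.8554,7.0241)
Δp = p'−p = (1.5855,0.7024); α = Δx/Fx = (10853/6845) / (21706/1369) = 1/10
check: Δy/Fy = (4808/6845) / (9616/1369) = 1/10 ✓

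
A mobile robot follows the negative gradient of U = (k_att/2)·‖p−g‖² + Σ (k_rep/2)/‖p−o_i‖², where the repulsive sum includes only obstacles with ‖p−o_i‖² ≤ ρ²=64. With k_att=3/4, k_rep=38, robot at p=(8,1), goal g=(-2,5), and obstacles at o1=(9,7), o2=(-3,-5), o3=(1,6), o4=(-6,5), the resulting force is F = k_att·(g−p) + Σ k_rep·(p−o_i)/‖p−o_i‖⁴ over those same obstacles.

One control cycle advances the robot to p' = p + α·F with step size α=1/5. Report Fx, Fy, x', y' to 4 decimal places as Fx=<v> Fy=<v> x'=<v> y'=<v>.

F_att = 3/4·(g−p) = 3/4·(-10,4) = (-7.5000,3.0000)
o1: d²=37 ≤ ρ²=64; F_rep = 38·(-1,-6)/37² = (-0.0278,-0.1665)
o2: d²=157 > ρ²=64 → inactive
o3: d²=74 > ρ²=64 → inactive
o4: d²=212 > ρ²=64 → inactive
F = F_att + ΣF_rep = (-7.5278,2.8335)
p' = p + 1/5·F = (6.4944,1.5667)

Fx=-7.5278 Fy=2.8335 x'=6.4944 y'=1.5667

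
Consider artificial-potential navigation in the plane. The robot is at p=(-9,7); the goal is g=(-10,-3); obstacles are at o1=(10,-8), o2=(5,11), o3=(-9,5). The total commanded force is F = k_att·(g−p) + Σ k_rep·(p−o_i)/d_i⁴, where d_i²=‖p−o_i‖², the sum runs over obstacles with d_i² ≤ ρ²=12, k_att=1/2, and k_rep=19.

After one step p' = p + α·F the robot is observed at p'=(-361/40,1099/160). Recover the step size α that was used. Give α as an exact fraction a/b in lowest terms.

F_att = 1/2·(g−p) = 1/2·(-1,-10) = (-0.5000,-5.0000)
o1: d²=586 > ρ²=12 → inactive
o2: d²=212 > ρ²=12 → inactive
o3: d²=4 ≤ ρ²=12; F_rep = 19·(0,2)/4² = (0.0000,2.3750)
F = F_att + ΣF_rep = (-0.5000,-2.6250)
Δp = p'−p = (-0.0250,-0.1313); α = Δx/Fx = (-1/40) / (-1/2) = 1/20
check: Δy/Fy = (-21/160) / (-21/8) = 1/20 ✓

α = 1/20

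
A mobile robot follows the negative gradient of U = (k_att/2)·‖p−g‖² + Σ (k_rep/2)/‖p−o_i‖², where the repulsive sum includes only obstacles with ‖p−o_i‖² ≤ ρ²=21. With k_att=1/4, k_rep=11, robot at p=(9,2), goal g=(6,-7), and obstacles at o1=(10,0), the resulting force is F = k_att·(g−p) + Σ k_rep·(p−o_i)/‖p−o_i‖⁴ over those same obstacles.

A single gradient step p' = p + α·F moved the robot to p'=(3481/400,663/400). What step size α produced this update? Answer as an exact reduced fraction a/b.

α = 1/4

F_att = 1/4·(g−p) = 1/4·(-3,-9) = (-0.7500,-2.2500)
o1: d²=5 ≤ ρ²=21; F_rep = 11·(-1,2)/5² = (-0.4400,0.8800)
F = F_att + ΣF_rep = (-1.1900,-1.3700)
Δp = p'−p = (-0.2975,-0.3425); α = Δx/Fx = (-119/400) / (-119/100) = 1/4
check: Δy/Fy = (-137/400) / (-137/100) = 1/4 ✓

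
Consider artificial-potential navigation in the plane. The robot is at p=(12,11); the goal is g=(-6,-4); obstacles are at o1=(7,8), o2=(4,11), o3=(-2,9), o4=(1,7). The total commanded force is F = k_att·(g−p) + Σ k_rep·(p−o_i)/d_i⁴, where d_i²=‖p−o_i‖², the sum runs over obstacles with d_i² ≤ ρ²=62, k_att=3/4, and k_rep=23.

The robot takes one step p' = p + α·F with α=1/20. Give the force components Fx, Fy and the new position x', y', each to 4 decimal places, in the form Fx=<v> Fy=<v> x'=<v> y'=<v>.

Fx=-13.4005 Fy=-11.1903 x'=11.3300 y'=10.4405

F_att = 3/4·(g−p) = 3/4·(-18,-15) = (-13.5000,-11.2500)
o1: d²=34 ≤ ρ²=62; F_rep = 23·(5,3)/34² = (0.0995,0.0597)
o2: d²=64 > ρ²=62 → inactive
o3: d²=200 > ρ²=62 → inactive
o4: d²=137 > ρ²=62 → inactive
F = F_att + ΣF_rep = (-13.4005,-11.1903)
p' = p + 1/20·F = (11.3300,10.4405)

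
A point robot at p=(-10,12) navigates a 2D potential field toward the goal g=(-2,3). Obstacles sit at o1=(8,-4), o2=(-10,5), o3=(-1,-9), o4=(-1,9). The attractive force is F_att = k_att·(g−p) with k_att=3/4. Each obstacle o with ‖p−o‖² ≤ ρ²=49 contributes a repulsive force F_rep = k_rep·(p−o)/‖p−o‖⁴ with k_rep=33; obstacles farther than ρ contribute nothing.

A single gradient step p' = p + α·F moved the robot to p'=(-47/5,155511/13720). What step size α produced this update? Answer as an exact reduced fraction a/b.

α = 1/10

F_att = 3/4·(g−p) = 3/4·(8,-9) = (6.0000,-6.7500)
o1: d²=580 > ρ²=49 → inactive
o2: d²=49 ≤ ρ²=49; F_rep = 33·(0,7)/49² = (0.0000,0.0962)
o3: d²=522 > ρ²=49 → inactive
o4: d²=90 > ρ²=49 → inactive
F = F_att + ΣF_rep = (6.0000,-6.6538)
Δp = p'−p = (0.6000,-0.6654); α = Δx/Fx = (3/5) / (6) = 1/10
check: Δy/Fy = (-9129/13720) / (-9129/1372) = 1/10 ✓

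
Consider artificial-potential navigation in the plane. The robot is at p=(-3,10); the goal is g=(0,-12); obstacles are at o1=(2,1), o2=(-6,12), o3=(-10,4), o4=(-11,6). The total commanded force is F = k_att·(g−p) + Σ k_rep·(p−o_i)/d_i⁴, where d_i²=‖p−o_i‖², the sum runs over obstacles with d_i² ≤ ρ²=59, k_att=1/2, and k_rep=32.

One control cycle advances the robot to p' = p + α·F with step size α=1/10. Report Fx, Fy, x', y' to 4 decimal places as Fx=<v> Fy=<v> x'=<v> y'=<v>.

Fx=2.0680 Fy=-11.3787 x'=-2.7932 y'=8.8621

F_att = 1/2·(g−p) = 1/2·(3,-22) = (1.5000,-11.0000)
o1: d²=106 > ρ²=59 → inactive
o2: d²=13 ≤ ρ²=59; F_rep = 32·(3,-2)/13² = (0.5680,-0.3787)
o3: d²=85 > ρ²=59 → inactive
o4: d²=80 > ρ²=59 → inactive
F = F_att + ΣF_rep = (2.0680,-11.3787)
p' = p + 1/10·F = (-2.7932,8.8621)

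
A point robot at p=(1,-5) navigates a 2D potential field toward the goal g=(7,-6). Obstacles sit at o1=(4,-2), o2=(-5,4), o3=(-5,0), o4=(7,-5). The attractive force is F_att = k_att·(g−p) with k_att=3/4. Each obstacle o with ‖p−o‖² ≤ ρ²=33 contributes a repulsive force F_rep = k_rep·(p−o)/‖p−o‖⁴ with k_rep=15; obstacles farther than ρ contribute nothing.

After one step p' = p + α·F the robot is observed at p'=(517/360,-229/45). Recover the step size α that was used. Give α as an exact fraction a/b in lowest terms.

α = 1/10

F_att = 3/4·(g−p) = 3/4·(6,-1) = (4.5000,-0.7500)
o1: d²=18 ≤ ρ²=33; F_rep = 15·(-3,-3)/18² = (-0.1389,-0.1389)
o2: d²=117 > ρ²=33 → inactive
o3: d²=61 > ρ²=33 → inactive
o4: d²=36 > ρ²=33 → inactive
F = F_att + ΣF_rep = (4.3611,-0.8889)
Δp = p'−p = (0.4361,-0.0889); α = Δx/Fx = (157/360) / (157/36) = 1/10
check: Δy/Fy = (-4/45) / (-8/9) = 1/10 ✓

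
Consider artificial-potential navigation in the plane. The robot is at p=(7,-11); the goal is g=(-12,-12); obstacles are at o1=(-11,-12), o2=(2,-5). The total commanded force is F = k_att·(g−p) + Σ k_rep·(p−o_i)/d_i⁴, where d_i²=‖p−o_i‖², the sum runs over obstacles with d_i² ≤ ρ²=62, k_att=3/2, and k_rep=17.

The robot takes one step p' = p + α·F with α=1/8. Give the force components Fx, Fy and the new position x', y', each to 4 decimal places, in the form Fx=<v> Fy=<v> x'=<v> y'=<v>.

Fx=-28.4772 Fy=-1.5274 x'=3.4404 y'=-11.1909

F_att = 3/2·(g−p) = 3/2·(-19,-1) = (-28.5000,-1.5000)
o1: d²=325 > ρ²=62 → inactive
o2: d²=61 ≤ ρ²=62; F_rep = 17·(5,-6)/61² = (0.0228,-0.0274)
F = F_att + ΣF_rep = (-28.4772,-1.5274)
p' = p + 1/8·F = (3.4404,-11.1909)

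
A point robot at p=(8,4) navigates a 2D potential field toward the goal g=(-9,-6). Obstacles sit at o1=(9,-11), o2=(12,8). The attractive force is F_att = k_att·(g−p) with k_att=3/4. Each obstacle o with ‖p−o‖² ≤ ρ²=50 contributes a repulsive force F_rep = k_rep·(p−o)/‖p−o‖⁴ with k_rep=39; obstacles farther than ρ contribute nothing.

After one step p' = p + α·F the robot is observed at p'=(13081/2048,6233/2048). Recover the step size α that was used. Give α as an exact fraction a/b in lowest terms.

α = 1/8

F_att = 3/4·(g−p) = 3/4·(-17,-10) = (-12.7500,-7.5000)
o1: d²=226 > ρ²=50 → inactive
o2: d²=32 ≤ ρ²=50; F_rep = 39·(-4,-4)/32² = (-0.1523,-0.1523)
F = F_att + ΣF_rep = (-12.9023,-7.6523)
Δp = p'−p = (-1.6128,-0.9565); α = Δx/Fx = (-3303/2048) / (-3303/256) = 1/8
check: Δy/Fy = (-1959/2048) / (-1959/256) = 1/8 ✓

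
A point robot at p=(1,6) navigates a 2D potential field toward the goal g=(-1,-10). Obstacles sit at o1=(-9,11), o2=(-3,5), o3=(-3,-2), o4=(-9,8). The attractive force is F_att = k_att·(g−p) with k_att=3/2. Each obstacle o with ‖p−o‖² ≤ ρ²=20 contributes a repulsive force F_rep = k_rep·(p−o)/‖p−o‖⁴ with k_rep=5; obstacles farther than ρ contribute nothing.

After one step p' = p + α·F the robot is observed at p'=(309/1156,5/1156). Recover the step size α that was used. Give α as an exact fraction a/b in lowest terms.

F_att = 3/2·(g−p) = 3/2·(-2,-16) = (-3.0000,-24.0000)
o1: d²=125 > ρ²=20 → inactive
o2: d²=17 ≤ ρ²=20; F_rep = 5·(4,1)/17² = (0.0692,0.0173)
o3: d²=80 > ρ²=20 → inactive
o4: d²=104 > ρ²=20 → inactive
F = F_att + ΣF_rep = (-2.9308,-23.9827)
Δp = p'−p = (-0.7327,-5.9957); α = Δx/Fx = (-847/1156) / (-847/289) = 1/4
check: Δy/Fy = (-6931/1156) / (-6931/289) = 1/4 ✓

α = 1/4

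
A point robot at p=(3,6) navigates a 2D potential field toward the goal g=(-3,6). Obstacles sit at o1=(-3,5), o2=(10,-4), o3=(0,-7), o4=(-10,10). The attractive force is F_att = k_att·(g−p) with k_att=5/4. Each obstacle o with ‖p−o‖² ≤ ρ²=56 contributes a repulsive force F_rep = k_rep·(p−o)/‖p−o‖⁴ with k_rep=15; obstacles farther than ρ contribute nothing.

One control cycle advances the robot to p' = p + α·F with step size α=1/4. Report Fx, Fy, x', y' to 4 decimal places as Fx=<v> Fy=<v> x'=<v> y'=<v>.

F_att = 5/4·(g−p) = 5/4·(-6,0) = (-7.5000,0.0000)
o1: d²=37 ≤ ρ²=56; F_rep = 15·(6,1)/37² = (0.0657,0.0110)
o2: d²=149 > ρ²=56 → inactive
o3: d²=178 > ρ²=56 → inactive
o4: d²=185 > ρ²=56 → inactive
F = F_att + ΣF_rep = (-7.4343,0.0110)
p' = p + 1/4·F = (1.1414,6.0027)

Fx=-7.4343 Fy=0.0110 x'=1.1414 y'=6.0027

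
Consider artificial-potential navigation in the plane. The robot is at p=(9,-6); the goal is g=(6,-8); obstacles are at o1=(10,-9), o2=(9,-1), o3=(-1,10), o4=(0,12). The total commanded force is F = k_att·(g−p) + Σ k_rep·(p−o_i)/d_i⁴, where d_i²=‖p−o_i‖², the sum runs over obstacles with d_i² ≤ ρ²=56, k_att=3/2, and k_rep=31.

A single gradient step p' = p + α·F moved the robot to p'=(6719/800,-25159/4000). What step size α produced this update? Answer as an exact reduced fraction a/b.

F_att = 3/2·(g−p) = 3/2·(-3,-2) = (-4.5000,-3.0000)
o1: d²=10 ≤ ρ²=56; F_rep = 31·(-1,3)/10² = (-0.3100,0.9300)
o2: d²=25 ≤ ρ²=56; F_rep = 31·(0,-5)/25² = (0.0000,-0.2480)
o3: d²=356 > ρ²=56 → inactive
o4: d²=405 > ρ²=56 → inactive
F = F_att + ΣF_rep = (-4.8100,-2.3180)
Δp = p'−p = (-0.6012,-0.2898); α = Δx/Fx = (-481/800) / (-481/100) = 1/8
check: Δy/Fy = (-1159/4000) / (-1159/500) = 1/8 ✓

α = 1/8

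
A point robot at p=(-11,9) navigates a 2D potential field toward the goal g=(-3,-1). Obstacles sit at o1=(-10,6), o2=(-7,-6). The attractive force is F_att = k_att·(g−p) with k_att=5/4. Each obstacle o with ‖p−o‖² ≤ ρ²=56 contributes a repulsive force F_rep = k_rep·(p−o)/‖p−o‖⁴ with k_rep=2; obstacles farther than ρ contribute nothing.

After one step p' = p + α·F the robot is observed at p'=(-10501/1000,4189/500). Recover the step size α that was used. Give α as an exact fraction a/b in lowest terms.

α = 1/20

F_att = 5/4·(g−p) = 5/4·(8,-10) = (10.0000,-12.5000)
o1: d²=10 ≤ ρ²=56; F_rep = 2·(-1,3)/10² = (-0.0200,0.0600)
o2: d²=241 > ρ²=56 → inactive
F = F_att + ΣF_rep = (9.9800,-12.4400)
Δp = p'−p = (0.4990,-0.6220); α = Δx/Fx = (499/1000) / (499/50) = 1/20
check: Δy/Fy = (-311/500) / (-311/25) = 1/20 ✓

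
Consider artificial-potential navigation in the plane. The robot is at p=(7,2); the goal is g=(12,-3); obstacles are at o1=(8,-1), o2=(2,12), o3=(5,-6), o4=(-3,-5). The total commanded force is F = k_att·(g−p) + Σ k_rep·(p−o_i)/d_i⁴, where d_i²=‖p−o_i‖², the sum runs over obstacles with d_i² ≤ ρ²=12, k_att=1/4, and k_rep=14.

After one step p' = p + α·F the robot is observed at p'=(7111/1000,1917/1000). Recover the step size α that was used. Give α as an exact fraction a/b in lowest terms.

F_att = 1/4·(g−p) = 1/4·(5,-5) = (1.2500,-1.2500)
o1: d²=10 ≤ ρ²=12; F_rep = 14·(-1,3)/10² = (-0.1400,0.4200)
o2: d²=125 > ρ²=12 → inactive
o3: d²=68 > ρ²=12 → inactive
o4: d²=149 > ρ²=12 → inactive
F = F_att + ΣF_rep = (1.1100,-0.8300)
Δp = p'−p = (0.1110,-0.0830); α = Δx/Fx = (111/1000) / (111/100) = 1/10
check: Δy/Fy = (-83/1000) / (-83/100) = 1/10 ✓

α = 1/10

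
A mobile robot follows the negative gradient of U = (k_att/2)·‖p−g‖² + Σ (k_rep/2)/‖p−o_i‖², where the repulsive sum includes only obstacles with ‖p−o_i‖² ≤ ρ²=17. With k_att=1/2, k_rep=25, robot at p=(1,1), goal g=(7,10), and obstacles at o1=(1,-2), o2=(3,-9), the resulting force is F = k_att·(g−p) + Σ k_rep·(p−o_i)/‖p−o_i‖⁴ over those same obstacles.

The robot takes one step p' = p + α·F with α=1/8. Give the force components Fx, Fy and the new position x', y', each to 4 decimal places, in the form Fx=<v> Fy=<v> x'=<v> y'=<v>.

Fx=3.0000 Fy=5.4259 x'=1.3750 y'=1.6782

F_att = 1/2·(g−p) = 1/2·(6,9) = (3.0000,4.5000)
o1: d²=9 ≤ ρ²=17; F_rep = 25·(0,3)/9² = (0.0000,0.9259)
o2: d²=104 > ρ²=17 → inactive
F = F_att + ΣF_rep = (3.0000,5.4259)
p' = p + 1/8·F = (1.3750,1.6782)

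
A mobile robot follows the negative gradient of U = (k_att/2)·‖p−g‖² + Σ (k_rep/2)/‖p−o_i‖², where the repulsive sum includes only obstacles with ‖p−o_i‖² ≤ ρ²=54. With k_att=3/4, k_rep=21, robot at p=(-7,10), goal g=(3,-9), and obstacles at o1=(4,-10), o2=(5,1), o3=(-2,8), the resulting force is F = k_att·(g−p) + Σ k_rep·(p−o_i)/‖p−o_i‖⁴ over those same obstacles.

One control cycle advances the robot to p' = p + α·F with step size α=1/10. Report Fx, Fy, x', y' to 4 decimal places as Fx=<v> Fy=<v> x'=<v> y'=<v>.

Fx=7.3751 Fy=-14.2001 x'=-6.2625 y'=8.5800

F_att = 3/4·(g−p) = 3/4·(10,-19) = (7.5000,-14.2500)
o1: d²=521 > ρ²=54 → inactive
o2: d²=225 > ρ²=54 → inactive
o3: d²=29 ≤ ρ²=54; F_rep = 21·(-5,2)/29² = (-0.1249,0.0499)
F = F_att + ΣF_rep = (7.3751,-14.2001)
p' = p + 1/10·F = (-6.2625,8.5800)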